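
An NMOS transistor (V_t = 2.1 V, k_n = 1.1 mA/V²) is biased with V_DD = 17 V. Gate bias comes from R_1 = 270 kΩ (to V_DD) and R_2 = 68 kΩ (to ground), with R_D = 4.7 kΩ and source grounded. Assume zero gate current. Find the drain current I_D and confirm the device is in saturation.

V_G = V_DD·R_2/(R_1+R_2) = 17×68/338 = 3.42 V. With the source grounded, V_GS = V_G = 3.42 V.
Assume saturation: I_D = (k_n/2)(V_GS − V_t)² = (1.1/2)×(3.42 − 2.1)² = 0.55×1.32² = 0.958 mA.
V_DS = V_DD − I_D·R_D = 17 − 0.958×4.7 = 12.5 V.
Saturation requires V_DS ≥ V_GS − V_t = 1.32 V; 12.5 ≥ 1.32 ✓.

I_D ≈ 0.96 mA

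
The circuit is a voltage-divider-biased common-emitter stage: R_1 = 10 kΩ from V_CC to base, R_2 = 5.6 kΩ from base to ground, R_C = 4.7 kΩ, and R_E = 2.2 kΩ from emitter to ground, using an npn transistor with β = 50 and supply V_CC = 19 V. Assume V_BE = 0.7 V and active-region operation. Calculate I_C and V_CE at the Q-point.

I_C ≈ 2.6 mA, V_CE ≈ 0.65 V

Thevenize the base divider: V_Th = V_CC·R_2/(R_1+R_2) = 19×5.6/15.6 = 6.82 V, R_Th = R_1‖R_2 = 3.59 kΩ.
Base-emitter loop: V_Th = I_B·R_Th + V_BE + (β+1)I_B·R_E, so I_B = (6.82 − 0.7) / (3.59 + 51×2.2) = 0.0529 mA.
I_C = β·I_B = 50×0.0529 = 2.64 mA, and I_E = (β+1)I_B = 2.7 mA.
V_CE = V_CC − I_C·R_C − I_E·R_E = 19 − 2.64×4.7 − 2.7×2.2 = 0.647 V.
V_CE = 0.647 V > 0.2 V confirms active-region operation.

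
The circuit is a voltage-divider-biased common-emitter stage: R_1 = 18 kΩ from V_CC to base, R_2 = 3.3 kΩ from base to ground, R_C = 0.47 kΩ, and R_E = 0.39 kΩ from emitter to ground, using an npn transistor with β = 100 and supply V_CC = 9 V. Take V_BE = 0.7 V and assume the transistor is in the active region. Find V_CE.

V_CE ≈ 7.6 V

Thevenize the base divider: V_Th = V_CC·R_2/(R_1+R_2) = 9×3.3/21.3 = 1.39 V, R_Th = R_1‖R_2 = 2.79 kΩ.
Base-emitter loop: V_Th = I_B·R_Th + V_BE + (β+1)I_B·R_E, so I_B = (1.39 − 0.7) / (2.79 + 101×0.39) = 0.0165 mA.
I_C = β·I_B = 100×0.0165 = 1.65 mA, and I_E = (β+1)I_B = 1.66 mA.
V_CE = V_CC − I_C·R_C − I_E·R_E = 9 − 1.65×0.47 − 1.66×0.39 = 7.58 V.
V_CE = 7.58 V > 0.2 V confirms active-region operation.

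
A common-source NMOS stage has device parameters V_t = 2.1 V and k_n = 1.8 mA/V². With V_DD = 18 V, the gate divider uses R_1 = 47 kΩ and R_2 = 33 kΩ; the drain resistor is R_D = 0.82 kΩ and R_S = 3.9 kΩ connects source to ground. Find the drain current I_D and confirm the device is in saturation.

I_D ≈ 1.1 mA

V_G = V_DD·R_2/(R_1+R_2) = 18×33/80 = 7.42 V.
Assume saturation: I_D = (k_n/2)(V_GS − V_t)² with V_GS = V_G − I_D·R_S = 7.42 − 3.9·I_D.
Substituting gives 13.7·I_D² − 38.4·I_D + 25.5 = 0, with roots I_D = 1.08 or 1.72 mA.
The root I_D = 1.72 mA gives V_GS = 0.718 V ≤ V_t, so take I_D = 1.08 mA.
Then V_GS = 3.2 V and V_DS = V_DD − I_D(R_D+R_S) = 18 − 1.08×4.72 = 12.9 V.
Saturation requires V_DS ≥ V_GS − V_t = 1.1 V; 12.9 ≥ 1.1 ✓.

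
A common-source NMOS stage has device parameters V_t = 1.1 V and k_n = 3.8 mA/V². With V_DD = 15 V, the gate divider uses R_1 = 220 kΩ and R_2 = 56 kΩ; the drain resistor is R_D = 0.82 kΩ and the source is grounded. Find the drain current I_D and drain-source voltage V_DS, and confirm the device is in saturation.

I_D ≈ 7.2 mA, V_DS ≈ 9.1 V

V_G = V_DD·R_2/(R_1+R_2) = 15×56/276 = 3.04 V. With the source grounded, V_GS = V_G = 3.04 V.
Assume saturation: I_D = (k_n/2)(V_GS − V_t)² = (3.8/2)×(3.04 − 1.1)² = 1.9×1.94² = 7.18 mA.
V_DS = V_DD − I_D·R_D = 15 − 7.18×0.82 = 9.12 V.
Saturation requires V_DS ≥ V_GS − V_t = 1.94 V; 9.12 ≥ 1.94 ✓.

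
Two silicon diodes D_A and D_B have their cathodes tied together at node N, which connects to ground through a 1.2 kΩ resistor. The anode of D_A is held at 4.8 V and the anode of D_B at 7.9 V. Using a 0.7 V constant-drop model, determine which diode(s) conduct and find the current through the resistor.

Assume both conduct. Then node N would need to be at both 4.8−0.7 = 4.1 V and 7.9−0.7 = 7.2 V, which is impossible.
Assume only D_B conducts: V_N = 7.9 − 0.7 = 7.2 V, so I_R = 7.2/1.2 = 6 mA.
Check D_A: its anode-to-cathode voltage is 4.8 − 7.2 = -2.4 V < 0.7 V, so it is off. The assumption is consistent.

Only D_B conducts; I_R ≈ 6 mA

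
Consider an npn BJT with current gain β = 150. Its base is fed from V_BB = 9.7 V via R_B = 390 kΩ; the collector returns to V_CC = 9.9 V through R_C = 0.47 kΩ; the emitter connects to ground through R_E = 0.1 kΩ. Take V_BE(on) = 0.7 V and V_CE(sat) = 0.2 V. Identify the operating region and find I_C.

Assume active. Base-emitter loop: I_B = (V_BB − V_BE)/(R_B + (β+1)R_E) = (9.7 − 0.7)/(390 + 151×0.1) = 0.0222 mA.
I_C = β·I_B = 150×0.0222 = 3.33 mA.
V_CE = V_CC − I_C·R_C − I_E·R_E = 9.9 − 3.33×0.47 − 3.35×0.1 = 8 V > V_CE(sat), so the active-region assumption holds.

active; I_C ≈ 3.3 mA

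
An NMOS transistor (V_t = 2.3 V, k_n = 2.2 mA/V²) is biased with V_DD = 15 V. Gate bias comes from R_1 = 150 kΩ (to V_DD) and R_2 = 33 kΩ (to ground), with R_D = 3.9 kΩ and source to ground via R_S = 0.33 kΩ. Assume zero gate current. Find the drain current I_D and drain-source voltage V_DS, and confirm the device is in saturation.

V_G = V_DD·R_2/(R_1+R_2) = 15×33/183 = 2.7 V.
Assume saturation: I_D = (k_n/2)(V_GS − V_t)² with V_GS = V_G − I_D·R_S = 2.7 − 0.33·I_D.
Substituting gives 0.12·I_D² − 1.29·I_D + 0.18 = 0, with roots I_D = 0.141 or 10.7 mA.
The root I_D = 10.7 mA gives V_GS = -0.813 V ≤ V_t, so take I_D = 0.141 mA.
Then V_GS = 2.66 V and V_DS = V_DD − I_D(R_D+R_S) = 15 − 0.141×4.23 = 14.4 V.
Saturation requires V_DS ≥ V_GS − V_t = 0.358 V; 14.4 ≥ 0.358 ✓.

I_D ≈ 0.14 mA, V_DS ≈ 14 V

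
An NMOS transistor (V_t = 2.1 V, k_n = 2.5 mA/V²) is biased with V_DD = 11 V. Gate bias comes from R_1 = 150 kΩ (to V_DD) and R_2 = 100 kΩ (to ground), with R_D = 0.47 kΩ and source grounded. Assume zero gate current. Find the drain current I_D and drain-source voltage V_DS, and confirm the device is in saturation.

V_G = V_DD·R_2/(R_1+R_2) = 11×100/250 = 4.4 V. With the source grounded, V_GS = V_G = 4.4 V.
Assume saturation: I_D = (k_n/2)(V_GS − V_t)² = (2.5/2)×(4.4 − 2.1)² = 1.25×2.3² = 6.61 mA.
V_DS = V_DD − I_D·R_D = 11 − 6.61×0.47 = 7.89 V.
Saturation requires V_DS ≥ V_GS − V_t = 2.3 V; 7.89 ≥ 2.3 ✓.

I_D ≈ 6.6 mA, V_DS ≈ 7.9 V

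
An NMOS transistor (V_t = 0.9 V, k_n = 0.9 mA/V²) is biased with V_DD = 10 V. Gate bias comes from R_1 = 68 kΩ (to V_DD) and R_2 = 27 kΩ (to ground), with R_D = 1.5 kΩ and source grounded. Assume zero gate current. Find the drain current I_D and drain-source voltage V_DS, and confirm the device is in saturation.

I_D ≈ 1.7 mA, V_DS ≈ 7.5 V

V_G = V_DD·R_2/(R_1+R_2) = 10×27/95 = 2.84 V. With the source grounded, V_GS = V_G = 2.84 V.
Assume saturation: I_D = (k_n/2)(V_GS − V_t)² = (0.9/2)×(2.84 − 0.9)² = 0.45×1.94² = 1.7 mA.
V_DS = V_DD − I_D·R_D = 10 − 1.7×1.5 = 7.45 V.
Saturation requires V_DS ≥ V_GS − V_t = 1.94 V; 7.45 ≥ 1.94 ✓.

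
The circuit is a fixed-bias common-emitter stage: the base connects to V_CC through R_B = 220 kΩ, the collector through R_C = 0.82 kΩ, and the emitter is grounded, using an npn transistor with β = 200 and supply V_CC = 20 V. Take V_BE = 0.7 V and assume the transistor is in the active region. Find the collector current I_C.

Base loop: V_CC = I_B·R_B + V_BE, so I_B = (20 − 0.7)/220 kΩ = 0.0877 mA.
In the active region I_C = β·I_B = 200 × 0.0877 = 17.5 mA.
Collector loop: V_CE = V_CC − I_C·R_C = 20 − 17.5×0.82 = 5.61 V.
Since V_CE = 5.61 V > V_CE(sat) ≈ 0.2 V, the transistor is in the active region as assumed.

I_C ≈ 18 mA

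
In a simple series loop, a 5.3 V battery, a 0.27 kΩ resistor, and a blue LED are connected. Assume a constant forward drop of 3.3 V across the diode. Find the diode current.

KVL around the loop: 5.3 = V_D + I·R = 3.3 + I × 0.27 kΩ.
So I = (5.3 − 3.3) / 0.27 kΩ = 2 / 0.27 = 7.41 mA.

I ≈ 7.4 mA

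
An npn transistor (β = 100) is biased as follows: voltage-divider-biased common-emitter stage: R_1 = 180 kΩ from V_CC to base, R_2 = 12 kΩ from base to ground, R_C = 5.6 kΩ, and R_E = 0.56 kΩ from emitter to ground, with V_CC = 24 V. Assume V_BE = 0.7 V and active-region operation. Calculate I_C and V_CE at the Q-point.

I_C ≈ 1.2 mA, V_CE ≈ 17 V

Thevenize the base divider: V_Th = V_CC·R_2/(R_1+R_2) = 24×12/192 = 1.5 V, R_Th = R_1‖R_2 = 11.2 kΩ.
Base-emitter loop: V_Th = I_B·R_Th + V_BE + (β+1)I_B·R_E, so I_B = (1.5 − 0.7) / (11.2 + 101×0.56) = 0.0118 mA.
I_C = β·I_B = 100×0.0118 = 1.18 mA, and I_E = (β+1)I_B = 1.19 mA.
V_CE = V_CC − I_C·R_C − I_E·R_E = 24 − 1.18×5.6 − 1.19×0.56 = 16.7 V.
V_CE = 16.7 V > 0.2 V confirms active-region operation.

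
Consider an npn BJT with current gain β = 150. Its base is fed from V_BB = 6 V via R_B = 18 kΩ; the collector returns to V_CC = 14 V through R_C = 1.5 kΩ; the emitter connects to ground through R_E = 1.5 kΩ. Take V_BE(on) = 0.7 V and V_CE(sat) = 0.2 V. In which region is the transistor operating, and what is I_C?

active; I_C ≈ 3.3 mA

Assume active. Base-emitter loop: I_B = (V_BB − V_BE)/(R_B + (β+1)R_E) = (6 − 0.7)/(18 + 151×1.5) = 0.0217 mA.
I_C = β·I_B = 150×0.0217 = 3.25 mA.
V_CE = V_CC − I_C·R_C − I_E·R_E = 14 − 3.25×1.5 − 3.27×1.5 = 4.21 V > V_CE(sat), so the active-region assumption holds.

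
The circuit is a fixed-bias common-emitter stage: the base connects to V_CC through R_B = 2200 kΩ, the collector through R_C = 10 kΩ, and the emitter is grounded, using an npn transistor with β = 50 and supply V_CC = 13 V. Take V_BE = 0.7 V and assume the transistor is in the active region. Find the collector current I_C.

I_C ≈ 0.28 mA

Base loop: V_CC = I_B·R_B + V_BE, so I_B = (13 − 0.7)/2200 kΩ = 0.00559 mA.
In the active region I_C = β·I_B = 50 × 0.00559 = 0.28 mA.
Collector loop: V_CE = V_CC − I_C·R_C = 13 − 0.28×10 = 10.2 V.
Since V_CE = 10.2 V > V_CE(sat) ≈ 0.2 V, the transistor is in the active region as assumed.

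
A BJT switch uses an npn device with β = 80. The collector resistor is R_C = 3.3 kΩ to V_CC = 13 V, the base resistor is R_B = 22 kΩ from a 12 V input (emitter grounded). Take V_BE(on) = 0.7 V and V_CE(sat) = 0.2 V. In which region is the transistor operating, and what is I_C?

Assume active: I_B = (12 − 0.7)/22 = 0.514 mA, giving I_C = β·I_B = 41.1 mA.
But then V_CE = 13 − 41.1×3.3 = -123 V < V_CE(sat) = 0.2 V — impossible in the active region.
So the transistor is saturated. With V_CE = 0.2 V, I_C = (V_CC − 0.2)/R_C = 12.8/3.3 = 3.88 mA.
Check: β·I_B = 41.1 mA > I_C = 3.88 mA, confirming saturation.

saturation; I_C ≈ 3.9 mA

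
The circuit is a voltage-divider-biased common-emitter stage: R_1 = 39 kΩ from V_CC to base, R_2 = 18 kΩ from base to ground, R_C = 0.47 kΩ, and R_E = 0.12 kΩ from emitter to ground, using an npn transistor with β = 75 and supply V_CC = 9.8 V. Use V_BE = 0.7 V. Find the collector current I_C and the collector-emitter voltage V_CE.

I_C ≈ 8.4 mA, V_CE ≈ 4.8 V

Thevenize the base divider: V_Th = V_CC·R_2/(R_1+R_2) = 9.8×18/57 = 3.09 V, R_Th = R_1‖R_2 = 12.3 kΩ.
Base-emitter loop: V_Th = I_B·R_Th + V_BE + (β+1)I_B·R_E, so I_B = (3.09 − 0.7) / (12.3 + 76×0.12) = 0.112 mA.
I_C = β·I_B = 75×0.112 = 8.38 mA, and I_E = (β+1)I_B = 8.49 mA.
V_CE = V_CC − I_C·R_C − I_E·R_E = 9.8 − 8.38×0.47 − 8.49×0.12 = 4.84 V.
V_CE = 4.84 V > 0.2 V confirms active-region operation.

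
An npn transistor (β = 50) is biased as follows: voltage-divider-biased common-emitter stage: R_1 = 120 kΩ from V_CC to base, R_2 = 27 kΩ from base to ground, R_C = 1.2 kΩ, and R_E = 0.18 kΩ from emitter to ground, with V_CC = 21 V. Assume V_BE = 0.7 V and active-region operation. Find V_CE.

Thevenize the base divider: V_Th = V_CC·R_2/(R_1+R_2) = 21×27/147 = 3.86 V, R_Th = R_1‖R_2 = 22 kΩ.
Base-emitter loop: V_Th = I_B·R_Th + V_BE + (β+1)I_B·R_E, so I_B = (3.86 − 0.7) / (22 + 51×0.18) = 0.101 mA.
I_C = β·I_B = 50×0.101 = 5.06 mA, and I_E = (β+1)I_B = 5.16 mA.
V_CE = V_CC − I_C·R_C − I_E·R_E = 21 − 5.06×1.2 − 5.16×0.18 = 14 V.
V_CE = 14 V > 0.2 V confirms active-region operation.

V_CE ≈ 14 V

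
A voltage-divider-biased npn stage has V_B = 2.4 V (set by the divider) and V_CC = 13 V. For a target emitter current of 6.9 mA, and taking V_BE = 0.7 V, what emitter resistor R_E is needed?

V_E = V_B − V_BE = 2.4 − 0.7 = 1.7 V.
R_E = V_E / I_E = 1.7 / 6.9 = 0.246 kΩ.

R_E ≈ 0.25 kΩ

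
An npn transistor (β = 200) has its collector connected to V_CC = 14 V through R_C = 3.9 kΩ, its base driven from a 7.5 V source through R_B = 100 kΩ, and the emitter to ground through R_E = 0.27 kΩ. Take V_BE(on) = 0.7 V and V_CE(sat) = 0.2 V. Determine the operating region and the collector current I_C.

saturation; I_C ≈ 3.3 mA

Assume active: I_B = (7.5 − 0.7)/(100 + 201×0.27) = 0.0441 mA, I_C = β·I_B = 8.82 mA.
Then V_CE = 14 − 8.82×3.9 − 8.86×0.27 = -22.8 V < 0.2 V — the active assumption fails.
Re-solve with V_CE = 0.2 V. KCL at the emitter: V_E/R_E = (V_BB−0.7−V_E)/R_B + (V_CC−0.2−V_E)/R_C, giving V_E = 0.908 V.
I_C = (V_CC − 0.2 − V_E)/R_C = (13.8 − 0.908)/3.9 = 3.31 mA.
Check: I_B = (6.8 − 0.908)/100 = 0.0589 mA, and β·I_B = 11.8 mA > I_C, confirming saturation.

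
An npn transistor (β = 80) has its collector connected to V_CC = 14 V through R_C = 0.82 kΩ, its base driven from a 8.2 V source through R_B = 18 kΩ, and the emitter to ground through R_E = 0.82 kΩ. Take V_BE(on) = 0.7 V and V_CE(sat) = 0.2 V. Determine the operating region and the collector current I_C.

active; I_C ≈ 7.1 mA

Assume active. Base-emitter loop: I_B = (V_BB − V_BE)/(R_B + (β+1)R_E) = (8.2 − 0.7)/(18 + 81×0.82) = 0.0888 mA.
I_C = β·I_B = 80×0.0888 = 7.11 mA.
V_CE = V_CC − I_C·R_C − I_E·R_E = 14 − 7.11×0.82 − 7.2×0.82 = 2.27 V > V_CE(sat), so the active-region assumption holds.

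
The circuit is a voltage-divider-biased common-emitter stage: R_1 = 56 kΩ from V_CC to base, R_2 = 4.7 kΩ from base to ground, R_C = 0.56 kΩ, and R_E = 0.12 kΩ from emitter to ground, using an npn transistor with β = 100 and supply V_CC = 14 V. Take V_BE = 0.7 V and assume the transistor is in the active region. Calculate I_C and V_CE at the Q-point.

Thevenize the base divider: V_Th = V_CC·R_2/(R_1+R_2) = 14×4.7/60.7 = 1.08 V, R_Th = R_1‖R_2 = 4.34 kΩ.
Base-emitter loop: V_Th = I_B·R_Th + V_BE + (β+1)I_B·R_E, so I_B = (1.08 − 0.7) / (4.34 + 101×0.12) = 0.0233 mA.
I_C = β·I_B = 100×0.0233 = 2.33 mA, and I_E = (β+1)I_B = 2.36 mA.
V_CE = V_CC − I_C·R_C − I_E·R_E = 14 − 2.33×0.56 − 2.36×0.12 = 12.4 V.
V_CE = 12.4 V > 0.2 V confirms active-region operation.

I_C ≈ 2.3 mA, V_CE ≈ 12 V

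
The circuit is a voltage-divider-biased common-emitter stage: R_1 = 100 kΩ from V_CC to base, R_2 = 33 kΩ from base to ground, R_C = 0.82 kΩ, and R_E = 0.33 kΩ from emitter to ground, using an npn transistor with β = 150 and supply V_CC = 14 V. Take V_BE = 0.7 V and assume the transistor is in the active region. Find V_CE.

Thevenize the base divider: V_Th = V_CC·R_2/(R_1+R_2) = 14×33/133 = 3.47 V, R_Th = R_1‖R_2 = 24.8 kΩ.
Base-emitter loop: V_Th = I_B·R_Th + V_BE + (β+1)I_B·R_E, so I_B = (3.47 − 0.7) / (24.8 + 151×0.33) = 0.0372 mA.
I_C = β·I_B = 150×0.0372 = 5.57 mA, and I_E = (β+1)I_B = 5.61 mA.
V_CE = V_CC − I_C·R_C − I_E·R_E = 14 − 5.57×0.82 − 5.61×0.33 = 7.58 V.
V_CE = 7.58 V > 0.2 V confirms active-region operation.

V_CE ≈ 7.6 V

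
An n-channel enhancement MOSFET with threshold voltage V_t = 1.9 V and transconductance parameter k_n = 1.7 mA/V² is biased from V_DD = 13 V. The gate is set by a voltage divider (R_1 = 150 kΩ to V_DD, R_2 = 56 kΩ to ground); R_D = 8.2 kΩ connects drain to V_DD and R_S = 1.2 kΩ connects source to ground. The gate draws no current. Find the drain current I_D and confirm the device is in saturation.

V_G = V_DD·R_2/(R_1+R_2) = 13×56/206 = 3.53 V.
Assume saturation: I_D = (k_n/2)(V_GS − V_t)² with V_GS = V_G − I_D·R_S = 3.53 − 1.2·I_D.
Substituting gives 1.22·I_D² − 4.33·I_D + 2.27 = 0, with roots I_D = 0.639 or 2.9 mA.
The root I_D = 2.9 mA gives V_GS = 0.0525 V ≤ V_t, so take I_D = 0.639 mA.
Then V_GS = 2.77 V and V_DS = V_DD − I_D(R_D+R_S) = 13 − 0.639×9.4 = 6.99 V.
Saturation requires V_DS ≥ V_GS − V_t = 0.867 V; 6.99 ≥ 0.867 ✓.

I_D ≈ 0.64 mA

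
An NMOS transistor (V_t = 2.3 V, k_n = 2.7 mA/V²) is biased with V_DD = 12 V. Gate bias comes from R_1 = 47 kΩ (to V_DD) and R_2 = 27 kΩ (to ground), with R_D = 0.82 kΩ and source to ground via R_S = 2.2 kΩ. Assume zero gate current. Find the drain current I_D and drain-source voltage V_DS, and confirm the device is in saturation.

I_D ≈ 0.63 mA, V_DS ≈ 10 V

V_G = V_DD·R_2/(R_1+R_2) = 12×27/74 = 4.38 V.
Assume saturation: I_D = (k_n/2)(V_GS − V_t)² with V_GS = V_G − I_D·R_S = 4.38 − 2.2·I_D.
Substituting gives 6.53·I_D² − 13.3·I_D + 5.83 = 0, with roots I_D = 0.633 or 1.41 mA.
The root I_D = 1.41 mA gives V_GS = 1.28 V ≤ V_t, so take I_D = 0.633 mA.
Then V_GS = 2.98 V and V_DS = V_DD − I_D(R_D+R_S) = 12 − 0.633×3.02 = 10.1 V.
Saturation requires V_DS ≥ V_GS − V_t = 0.685 V; 10.1 ≥ 0.685 ✓.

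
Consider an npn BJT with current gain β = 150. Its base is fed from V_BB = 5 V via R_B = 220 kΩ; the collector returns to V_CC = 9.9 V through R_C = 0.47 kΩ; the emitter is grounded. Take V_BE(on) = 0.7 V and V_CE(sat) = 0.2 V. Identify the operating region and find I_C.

Assume active. Base-emitter loop: I_B = (V_BB − V_BE)/R_B = (5 − 0.7)/220 = 0.0195 mA.
I_C = β·I_B = 150×0.0195 = 2.93 mA.
V_CE = V_CC − I_C·R_C = 9.9 − 2.93×0.47 = 8.52 V > V_CE(sat), so the active-region assumption holds.

active; I_C ≈ 2.9 mA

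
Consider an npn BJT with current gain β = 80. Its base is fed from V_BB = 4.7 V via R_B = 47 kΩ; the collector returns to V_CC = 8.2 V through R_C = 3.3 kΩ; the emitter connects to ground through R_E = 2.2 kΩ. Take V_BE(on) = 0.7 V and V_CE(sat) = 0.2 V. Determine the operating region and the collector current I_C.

active; I_C ≈ 1.4 mA

Assume active. Base-emitter loop: I_B = (V_BB − V_BE)/(R_B + (β+1)R_E) = (4.7 − 0.7)/(47 + 81×2.2) = 0.0178 mA.
I_C = β·I_B = 80×0.0178 = 1.42 mA.
V_CE = V_CC − I_C·R_C − I_E·R_E = 8.2 − 1.42×3.3 − 1.44×2.2 = 0.346 V > V_CE(sat), so the active-region assumption holds.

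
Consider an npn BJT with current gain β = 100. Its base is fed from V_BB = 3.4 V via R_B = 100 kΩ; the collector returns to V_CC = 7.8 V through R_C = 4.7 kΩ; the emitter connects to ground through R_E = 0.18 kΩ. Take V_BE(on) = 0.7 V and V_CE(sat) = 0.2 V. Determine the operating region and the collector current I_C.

Assume active: I_B = (3.4 − 0.7)/(100 + 101×0.18) = 0.0228 mA, I_C = β·I_B = 2.28 mA.
Then V_CE = 7.8 − 2.28×4.7 − 2.31×0.18 = -3.35 V < 0.2 V — the active assumption fails.
Re-solve with V_CE = 0.2 V. KCL at the emitter: V_E/R_E = (V_BB−0.7−V_E)/R_B + (V_CC−0.2−V_E)/R_C, giving V_E = 0.285 V.
I_C = (V_CC − 0.2 − V_E)/R_C = (7.6 − 0.285)/4.7 = 1.56 mA.
Check: I_B = (2.7 − 0.285)/100 = 0.0242 mA, and β·I_B = 2.42 mA > I_C, confirming saturation.

saturation; I_C ≈ 1.6 mA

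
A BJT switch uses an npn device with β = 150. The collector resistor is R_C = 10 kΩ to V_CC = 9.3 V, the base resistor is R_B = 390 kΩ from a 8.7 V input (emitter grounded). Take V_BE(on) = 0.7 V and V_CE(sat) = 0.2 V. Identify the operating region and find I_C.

Assume active: I_B = (8.7 − 0.7)/390 = 0.0205 mA, giving I_C = β·I_B = 3.08 mA.
But then V_CE = 9.3 − 3.08×10 = -21.5 V < V_CE(sat) = 0.2 V — impossible in the active region.
So the transistor is saturated. With V_CE = 0.2 V, I_C = (V_CC − 0.2)/R_C = 9.1/10 = 0.91 mA.
Check: β·I_B = 3.08 mA > I_C = 0.91 mA, confirming saturation.

saturation; I_C ≈ 0.91 mA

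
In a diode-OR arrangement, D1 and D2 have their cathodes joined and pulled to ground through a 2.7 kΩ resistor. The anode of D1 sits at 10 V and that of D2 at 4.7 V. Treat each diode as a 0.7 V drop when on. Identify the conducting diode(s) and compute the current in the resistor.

Assume both conduct. Then node N would need to be at both 10−0.7 = 9.3 V and 4.7−0.7 = 4 V, which is impossible.
Assume only D1 conducts: V_N = 10 − 0.7 = 9.3 V, so I_R = 9.3/2.7 = 3.44 mA.
Check D2: its anode-to-cathode voltage is 4.7 − 9.3 = -4.6 V < 0.7 V, so it is off. The assumption is consistent.

Only D1 conducts; I_R ≈ 3.4 mA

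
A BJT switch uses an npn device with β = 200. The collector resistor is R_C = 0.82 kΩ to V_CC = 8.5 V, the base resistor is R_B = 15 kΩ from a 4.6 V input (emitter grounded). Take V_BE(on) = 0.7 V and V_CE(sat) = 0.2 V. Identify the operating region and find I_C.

saturation; I_C ≈ 10 mA

Assume active: I_B = (4.6 − 0.7)/15 = 0.26 mA, giving I_C = β·I_B = 52 mA.
But then V_CE = 8.5 − 52×0.82 = -34.1 V < V_CE(sat) = 0.2 V — impossible in the active region.
So the transistor is saturated. With V_CE = 0.2 V, I_C = (V_CC − 0.2)/R_C = 8.3/0.82 = 10.1 mA.
Check: β·I_B = 52 mA > I_C = 10.1 mA, confirming saturation.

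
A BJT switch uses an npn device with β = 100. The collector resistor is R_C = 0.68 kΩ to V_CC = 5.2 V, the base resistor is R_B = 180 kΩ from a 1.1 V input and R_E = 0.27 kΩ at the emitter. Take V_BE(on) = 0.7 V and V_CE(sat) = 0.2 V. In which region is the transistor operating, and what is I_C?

Assume active. Base-emitter loop: I_B = (V_BB − V_BE)/(R_B + (β+1)R_E) = (1.1 − 0.7)/(180 + 101×0.27) = 0.00193 mA.
I_C = β·I_B = 100×0.00193 = 0.193 mA.
V_CE = V_CC − I_C·R_C − I_E·R_E = 5.2 − 0.193×0.68 − 0.195×0.27 = 5.02 V > V_CE(sat), so the active-region assumption holds.

active; I_C ≈ 0.19 mA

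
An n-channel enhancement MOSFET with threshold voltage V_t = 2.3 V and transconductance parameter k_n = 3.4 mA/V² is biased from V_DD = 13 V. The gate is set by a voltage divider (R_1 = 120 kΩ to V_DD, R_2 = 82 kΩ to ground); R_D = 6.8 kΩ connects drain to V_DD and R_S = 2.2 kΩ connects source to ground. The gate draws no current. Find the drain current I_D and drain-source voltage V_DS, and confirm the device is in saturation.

I_D ≈ 1 mA, V_DS ≈ 4 V

V_G = V_DD·R_2/(R_1+R_2) = 13×82/202 = 5.28 V.
Assume saturation: I_D = (k_n/2)(V_GS − V_t)² with V_GS = V_G − I_D·R_S = 5.28 − 2.2·I_D.
Substituting gives 8.23·I_D² − 23.3·I_D + 15.1 = 0, with roots I_D = 1 or 1.82 mA.
The root I_D = 1.82 mA gives V_GS = 1.26 V ≤ V_t, so take I_D = 1 mA.
Then V_GS = 3.07 V and V_DS = V_DD − I_D(R_D+R_S) = 13 − 1×9 = 3.96 V.
Saturation requires V_DS ≥ V_GS − V_t = 0.768 V; 3.96 ≥ 0.768 ✓.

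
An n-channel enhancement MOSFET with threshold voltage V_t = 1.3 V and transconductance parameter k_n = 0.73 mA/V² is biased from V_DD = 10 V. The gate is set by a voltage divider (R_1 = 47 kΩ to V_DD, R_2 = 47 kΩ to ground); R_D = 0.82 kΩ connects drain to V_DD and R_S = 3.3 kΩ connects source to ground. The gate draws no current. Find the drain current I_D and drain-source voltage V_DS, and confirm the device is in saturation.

I_D ≈ 0.7 mA, V_DS ≈ 7.1 V

V_G = V_DD·R_2/(R_1+R_2) = 10×47/94 = 5 V.
Assume saturation: I_D = (k_n/2)(V_GS − V_t)² with V_GS = V_G − I_D·R_S = 5 − 3.3·I_D.
Substituting gives 3.97·I_D² − 9.91·I_D + 5 = 0, with roots I_D = 0.701 or 1.79 mA.
The root I_D = 1.79 mA gives V_GS = -0.916 V ≤ V_t, so take I_D = 0.701 mA.
Then V_GS = 2.69 V and V_DS = V_DD − I_D(R_D+R_S) = 10 − 0.701×4.12 = 7.11 V.
Saturation requires V_DS ≥ V_GS − V_t = 1.39 V; 7.11 ≥ 1.39 ✓.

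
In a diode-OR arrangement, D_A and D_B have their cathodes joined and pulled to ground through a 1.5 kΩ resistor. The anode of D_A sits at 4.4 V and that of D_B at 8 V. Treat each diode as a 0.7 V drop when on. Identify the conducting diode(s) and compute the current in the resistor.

Assume both conduct. Then node N would need to be at both 4.4−0.7 = 3.7 V and 8−0.7 = 7.3 V, which is impossible.
Assume only D_B conducts: V_N = 8 − 0.7 = 7.3 V, so I_R = 7.3/1.5 = 4.87 mA.
Check D_A: its anode-to-cathode voltage is 4.4 − 7.3 = -2.9 V < 0.7 V, so it is off. The assumption is consistent.

Only D_B conducts; I_R ≈ 4.9 mA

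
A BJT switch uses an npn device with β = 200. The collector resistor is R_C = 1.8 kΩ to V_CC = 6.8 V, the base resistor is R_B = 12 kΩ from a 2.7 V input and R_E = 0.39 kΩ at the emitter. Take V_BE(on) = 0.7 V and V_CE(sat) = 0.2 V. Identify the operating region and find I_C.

Assume active: I_B = (2.7 − 0.7)/(12 + 201×0.39) = 0.0221 mA, I_C = β·I_B = 4.43 mA.
Then V_CE = 6.8 − 4.43×1.8 − 4.45×0.39 = -2.9 V < 0.2 V — the active assumption fails.
Re-solve with V_CE = 0.2 V. KCL at the emitter: V_E/R_E = (V_BB−0.7−V_E)/R_B + (V_CC−0.2−V_E)/R_C, giving V_E = 1.2 V.
I_C = (V_CC − 0.2 − V_E)/R_C = (6.6 − 1.2)/1.8 = 3 mA.
Check: I_B = (2 − 1.2)/12 = 0.0669 mA, and β·I_B = 13.4 mA > I_C, confirming saturation.

saturation; I_C ≈ 3 mA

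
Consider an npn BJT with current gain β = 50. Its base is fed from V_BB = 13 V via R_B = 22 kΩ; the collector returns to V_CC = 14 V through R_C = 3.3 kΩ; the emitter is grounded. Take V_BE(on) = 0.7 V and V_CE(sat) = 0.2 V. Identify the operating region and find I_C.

saturation; I_C ≈ 4.2 mA

Assume active: I_B = (13 − 0.7)/22 = 0.559 mA, giving I_C = β·I_B = 28 mA.
But then V_CE = 14 − 28×3.3 = -78.2 V < V_CE(sat) = 0.2 V — impossible in the active region.
So the transistor is saturated. With V_CE = 0.2 V, I_C = (V_CC − 0.2)/R_C = 13.8/3.3 = 4.18 mA.
Check: β·I_B = 28 mA > I_C = 4.18 mA, confirming saturation.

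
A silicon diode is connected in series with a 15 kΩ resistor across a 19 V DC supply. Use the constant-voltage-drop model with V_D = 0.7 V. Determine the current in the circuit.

I ≈ 1.2 mA

KVL around the loop: 19 = V_D + I·R = 0.7 + I × 15 kΩ.
So I = (19 − 0.7) / 15 kΩ = 18.3 / 15 = 1.22 mA.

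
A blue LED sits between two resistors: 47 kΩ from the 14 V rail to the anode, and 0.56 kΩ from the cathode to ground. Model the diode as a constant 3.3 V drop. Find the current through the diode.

I ≈ 0.22 mA

The two resistors are in series with the diode, so KVL gives 14 = I·47 + 3.3 + I·0.56.
I = (14 − 3.3) / (47 + 0.56) kΩ = 10.7 / 47.6 = 0.225 mA.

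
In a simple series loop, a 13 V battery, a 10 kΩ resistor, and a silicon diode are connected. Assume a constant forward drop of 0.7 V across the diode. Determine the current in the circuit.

KVL around the loop: 13 = V_D + I·R = 0.7 + I × 10 kΩ.
So I = (13 − 0.7) / 10 kΩ = 12.3 / 10 = 1.23 mA.

I ≈ 1.2 mA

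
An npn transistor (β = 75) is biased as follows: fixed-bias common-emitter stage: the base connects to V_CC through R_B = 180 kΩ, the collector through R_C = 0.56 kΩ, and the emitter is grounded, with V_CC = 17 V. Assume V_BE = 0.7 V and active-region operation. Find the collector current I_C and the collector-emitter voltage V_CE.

Base loop: V_CC = I_B·R_B + V_BE, so I_B = (17 − 0.7)/180 kΩ = 0.0906 mA.
In the active region I_C = β·I_B = 75 × 0.0906 = 6.79 mA.
Collector loop: V_CE = V_CC − I_C·R_C = 17 − 6.79×0.56 = 13.2 V.
Since V_CE = 13.2 V > V_CE(sat) ≈ 0.2 V, the transistor is in the active region as assumed.

I_C ≈ 6.8 mA, V_CE ≈ 13 V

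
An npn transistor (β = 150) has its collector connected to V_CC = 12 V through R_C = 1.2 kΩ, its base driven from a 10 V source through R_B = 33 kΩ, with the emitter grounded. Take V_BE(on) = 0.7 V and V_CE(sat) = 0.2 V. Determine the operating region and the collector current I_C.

saturation; I_C ≈ 9.8 mA

Assume active: I_B = (10 − 0.7)/33 = 0.282 mA, giving I_C = β·I_B = 42.3 mA.
But then V_CE = 12 − 42.3×1.2 = -38.7 V < V_CE(sat) = 0.2 V — impossible in the active region.
So the transistor is saturated. With V_CE = 0.2 V, I_C = (V_CC − 0.2)/R_C = 11.8/1.2 = 9.83 mA.
Check: β·I_B = 42.3 mA > I_C = 9.83 mA, confirming saturation.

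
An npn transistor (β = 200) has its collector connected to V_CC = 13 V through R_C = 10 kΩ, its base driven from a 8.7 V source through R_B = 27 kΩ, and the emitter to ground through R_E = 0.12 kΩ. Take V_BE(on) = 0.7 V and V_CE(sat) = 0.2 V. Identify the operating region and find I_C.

saturation; I_C ≈ 1.3 mA

Assume active: I_B = (8.7 − 0.7)/(27 + 201×0.12) = 0.156 mA, I_C = β·I_B = 31.3 mA.
Then V_CE = 13 − 31.3×10 − 31.5×0.12 = -304 V < 0.2 V — the active assumption fails.
Re-solve with V_CE = 0.2 V. KCL at the emitter: V_E/R_E = (V_BB−0.7−V_E)/R_B + (V_CC−0.2−V_E)/R_C, giving V_E = 0.186 V.
I_C = (V_CC − 0.2 − V_E)/R_C = (12.8 − 0.186)/10 = 1.26 mA.
Check: I_B = (8 − 0.186)/27 = 0.289 mA, and β·I_B = 57.9 mA > I_C, confirming saturation.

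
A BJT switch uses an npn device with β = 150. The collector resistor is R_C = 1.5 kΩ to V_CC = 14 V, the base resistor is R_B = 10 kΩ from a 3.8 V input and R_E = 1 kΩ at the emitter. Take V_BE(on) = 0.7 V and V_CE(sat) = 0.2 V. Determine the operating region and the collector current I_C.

Assume active. Base-emitter loop: I_B = (V_BB − V_BE)/(R_B + (β+1)R_E) = (3.8 − 0.7)/(10 + 151×1) = 0.0193 mA.
I_C = β·I_B = 150×0.0193 = 2.89 mA.
V_CE = V_CC − I_C·R_C − I_E·R_E = 14 − 2.89×1.5 − 2.91×1 = 6.76 V > V_CE(sat), so the active-region assumption holds.

active; I_C ≈ 2.9 mA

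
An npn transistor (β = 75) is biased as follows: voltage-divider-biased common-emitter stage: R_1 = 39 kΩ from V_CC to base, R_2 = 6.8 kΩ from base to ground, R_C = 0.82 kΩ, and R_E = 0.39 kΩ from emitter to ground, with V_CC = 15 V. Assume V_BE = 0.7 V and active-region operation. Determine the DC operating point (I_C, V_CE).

Thevenize the base divider: V_Th = V_CC·R_2/(R_1+R_2) = 15×6.8/45.8 = 2.23 V, R_Th = R_1‖R_2 = 5.79 kΩ.
Base-emitter loop: V_Th = I_B·R_Th + V_BE + (β+1)I_B·R_E, so I_B = (2.23 − 0.7) / (5.79 + 76×0.39) = 0.0431 mA.
I_C = β·I_B = 75×0.0431 = 3.23 mA, and I_E = (β+1)I_B = 3.28 mA.
V_CE = V_CC − I_C·R_C − I_E·R_E = 15 − 3.23×0.82 − 3.28×0.39 = 11.1 V.
V_CE = 11.1 V > 0.2 V confirms active-region operation.

I_C ≈ 3.2 mA, V_CE ≈ 11 V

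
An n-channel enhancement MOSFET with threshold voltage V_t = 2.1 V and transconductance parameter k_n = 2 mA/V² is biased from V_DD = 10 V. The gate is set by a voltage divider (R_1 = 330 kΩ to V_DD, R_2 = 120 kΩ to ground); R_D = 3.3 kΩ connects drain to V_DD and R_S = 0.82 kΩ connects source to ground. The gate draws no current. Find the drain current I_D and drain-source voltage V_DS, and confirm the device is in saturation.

V_G = V_DD·R_2/(R_1+R_2) = 10×120/450 = 2.67 V.
Assume saturation: I_D = (k_n/2)(V_GS − V_t)² with V_GS = V_G − I_D·R_S = 2.67 − 0.82·I_D.
Substituting gives 0.672·I_D² − 1.93·I_D + 0.321 = 0, with roots I_D = 0.177 or 2.69 mA.
The root I_D = 2.69 mA gives V_GS = 0.459 V ≤ V_t, so take I_D = 0.177 mA.
Then V_GS = 2.52 V and V_DS = V_DD − I_D(R_D+R_S) = 10 − 0.177×4.12 = 9.27 V.
Saturation requires V_DS ≥ V_GS − V_t = 0.421 V; 9.27 ≥ 0.421 ✓.

I_D ≈ 0.18 mA, V_DS ≈ 9.3 V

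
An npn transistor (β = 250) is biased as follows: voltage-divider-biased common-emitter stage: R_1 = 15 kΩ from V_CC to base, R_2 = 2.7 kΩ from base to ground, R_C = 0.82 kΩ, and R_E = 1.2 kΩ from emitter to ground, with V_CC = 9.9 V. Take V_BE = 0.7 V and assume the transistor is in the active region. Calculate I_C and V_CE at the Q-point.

I_C ≈ 0.67 mA, V_CE ≈ 8.5 V

Thevenize the base divider: V_Th = V_CC·R_2/(R_1+R_2) = 9.9×2.7/17.7 = 1.51 V, R_Th = R_1‖R_2 = 2.29 kΩ.
Base-emitter loop: V_Th = I_B·R_Th + V_BE + (β+1)I_B·R_E, so I_B = (1.51 − 0.7) / (2.29 + 251×1.2) = 0.00267 mA.
I_C = β·I_B = 250×0.00267 = 0.667 mA, and I_E = (β+1)I_B = 0.67 mA.
V_CE = V_CC − I_C·R_C − I_E·R_E = 9.9 − 0.667×0.82 − 0.67×1.2 = 8.55 V.
V_CE = 8.55 V > 0.2 V confirms active-region operation.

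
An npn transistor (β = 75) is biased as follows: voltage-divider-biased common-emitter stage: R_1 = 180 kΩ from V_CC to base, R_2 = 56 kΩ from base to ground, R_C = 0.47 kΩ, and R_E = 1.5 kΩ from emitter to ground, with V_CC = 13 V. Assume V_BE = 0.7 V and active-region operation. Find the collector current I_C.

I_C ≈ 1.1 mA

Thevenize the base divider: V_Th = V_CC·R_2/(R_1+R_2) = 13×56/236 = 3.08 V, R_Th = R_1‖R_2 = 42.7 kΩ.
Base-emitter loop: V_Th = I_B·R_Th + V_BE + (β+1)I_B·R_E, so I_B = (3.08 − 0.7) / (42.7 + 76×1.5) = 0.0152 mA.
I_C = β·I_B = 75×0.0152 = 1.14 mA, and I_E = (β+1)I_B = 1.16 mA.
V_CE = V_CC − I_C·R_C − I_E·R_E = 13 − 1.14×0.47 − 1.16×1.5 = 10.7 V.
V_CE = 10.7 V > 0.2 V confirms active-region operation.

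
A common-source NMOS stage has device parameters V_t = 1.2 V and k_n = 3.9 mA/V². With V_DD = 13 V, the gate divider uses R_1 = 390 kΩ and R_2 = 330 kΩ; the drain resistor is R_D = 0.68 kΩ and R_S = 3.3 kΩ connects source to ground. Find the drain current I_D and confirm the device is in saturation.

I_D ≈ 1.2 mA

V_G = V_DD·R_2/(R_1+R_2) = 13×330/720 = 5.96 V.
Assume saturation: I_D = (k_n/2)(V_GS − V_t)² with V_GS = V_G − I_D·R_S = 5.96 − 3.3·I_D.
Substituting gives 21.2·I_D² − 62.2·I_D + 44.2 = 0, with roots I_D = 1.2 or 1.73 mA.
The root I_D = 1.73 mA gives V_GS = 0.259 V ≤ V_t, so take I_D = 1.2 mA.
Then V_GS = 1.99 V and V_DS = V_DD − I_D(R_D+R_S) = 13 − 1.2×3.98 = 8.21 V.
Saturation requires V_DS ≥ V_GS − V_t = 0.786 V; 8.21 ≥ 0.786 ✓.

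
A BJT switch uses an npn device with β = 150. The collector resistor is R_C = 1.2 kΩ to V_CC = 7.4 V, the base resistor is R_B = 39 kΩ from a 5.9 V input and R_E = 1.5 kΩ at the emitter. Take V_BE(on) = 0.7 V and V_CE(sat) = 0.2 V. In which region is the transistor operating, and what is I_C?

saturation; I_C ≈ 2.6 mA

Assume active: I_B = (5.9 − 0.7)/(39 + 151×1.5) = 0.0196 mA, I_C = β·I_B = 2.94 mA.
Then V_CE = 7.4 − 2.94×1.2 − 2.96×1.5 = -0.562 V < 0.2 V — the active assumption fails.
Re-solve with V_CE = 0.2 V. KCL at the emitter: V_E/R_E = (V_BB−0.7−V_E)/R_B + (V_CC−0.2−V_E)/R_C, giving V_E = 4.02 V.
I_C = (V_CC − 0.2 − V_E)/R_C = (7.2 − 4.02)/1.2 = 2.65 mA.
Check: I_B = (5.2 − 4.02)/39 = 0.0303 mA, and β·I_B = 4.54 mA > I_C, confirming saturation.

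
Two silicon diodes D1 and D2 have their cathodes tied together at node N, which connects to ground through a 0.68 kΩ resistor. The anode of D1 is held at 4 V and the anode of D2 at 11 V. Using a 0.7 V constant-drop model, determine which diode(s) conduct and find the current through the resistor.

Only D2 conducts; I_R ≈ 15 mA

Assume both conduct. Then node N would need to be at both 4−0.7 = 3.3 V and 11−0.7 = 10.3 V, which is impossible.
Assume only D2 conducts: V_N = 11 − 0.7 = 10.3 V, so I_R = 10.3/0.68 = 15.1 mA.
Check D1: its anode-to-cathode voltage is 4 − 10.3 = -6.3 V < 0.7 V, so it is off. The assumption is consistent.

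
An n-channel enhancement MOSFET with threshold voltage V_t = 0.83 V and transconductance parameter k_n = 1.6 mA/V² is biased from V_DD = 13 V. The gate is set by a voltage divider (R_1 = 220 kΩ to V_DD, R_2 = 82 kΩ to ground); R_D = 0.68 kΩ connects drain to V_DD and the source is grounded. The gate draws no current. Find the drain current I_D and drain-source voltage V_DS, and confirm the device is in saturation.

I_D ≈ 5.8 mA, V_DS ≈ 9 V

V_G = V_DD·R_2/(R_1+R_2) = 13×82/302 = 3.53 V. With the source grounded, V_GS = V_G = 3.53 V.
Assume saturation: I_D = (k_n/2)(V_GS − V_t)² = (1.6/2)×(3.53 − 0.83)² = 0.8×2.7² = 5.83 mA.
V_DS = V_DD − I_D·R_D = 13 − 5.83×0.68 = 9.03 V.
Saturation requires V_DS ≥ V_GS − V_t = 2.7 V; 9.03 ≥ 2.7 ✓.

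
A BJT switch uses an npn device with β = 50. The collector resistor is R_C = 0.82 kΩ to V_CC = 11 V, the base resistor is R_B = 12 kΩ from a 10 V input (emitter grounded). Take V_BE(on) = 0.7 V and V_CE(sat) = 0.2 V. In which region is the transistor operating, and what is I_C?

Assume active: I_B = (10 − 0.7)/12 = 0.775 mA, giving I_C = β·I_B = 38.8 mA.
But then V_CE = 11 − 38.8×0.82 = -20.8 V < V_CE(sat) = 0.2 V — impossible in the active region.
So the transistor is saturated. With V_CE = 0.2 V, I_C = (V_CC − 0.2)/R_C = 10.8/0.82 = 13.2 mA.
Check: β·I_B = 38.8 mA > I_C = 13.2 mA, confirming saturation.

saturation; I_C ≈ 13 mA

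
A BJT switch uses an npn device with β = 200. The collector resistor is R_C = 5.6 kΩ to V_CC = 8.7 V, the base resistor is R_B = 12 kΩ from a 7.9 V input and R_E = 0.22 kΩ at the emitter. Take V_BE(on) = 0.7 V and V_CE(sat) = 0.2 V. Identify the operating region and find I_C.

Assume active: I_B = (7.9 − 0.7)/(12 + 201×0.22) = 0.128 mA, I_C = β·I_B = 25.6 mA.
Then V_CE = 8.7 − 25.6×5.6 − 25.7×0.22 = -140 V < 0.2 V — the active assumption fails.
Re-solve with V_CE = 0.2 V. KCL at the emitter: V_E/R_E = (V_BB−0.7−V_E)/R_B + (V_CC−0.2−V_E)/R_C, giving V_E = 0.441 V.
I_C = (V_CC − 0.2 − V_E)/R_C = (8.5 − 0.441)/5.6 = 1.44 mA.
Check: I_B = (7.2 − 0.441)/12 = 0.563 mA, and β·I_B = 113 mA > I_C, confirming saturation.

saturation; I_C ≈ 1.4 mA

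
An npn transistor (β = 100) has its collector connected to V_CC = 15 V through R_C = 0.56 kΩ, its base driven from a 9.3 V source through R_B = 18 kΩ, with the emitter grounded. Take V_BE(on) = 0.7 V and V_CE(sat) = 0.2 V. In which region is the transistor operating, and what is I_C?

Assume active: I_B = (9.3 − 0.7)/18 = 0.478 mA, giving I_C = β·I_B = 47.8 mA.
But then V_CE = 15 − 47.8×0.56 = -11.8 V < V_CE(sat) = 0.2 V — impossible in the active region.
So the transistor is saturated. With V_CE = 0.2 V, I_C = (V_CC − 0.2)/R_C = 14.8/0.56 = 26.4 mA.
Check: β·I_B = 47.8 mA > I_C = 26.4 mA, confirming saturation.

saturation; I_C ≈ 26 mA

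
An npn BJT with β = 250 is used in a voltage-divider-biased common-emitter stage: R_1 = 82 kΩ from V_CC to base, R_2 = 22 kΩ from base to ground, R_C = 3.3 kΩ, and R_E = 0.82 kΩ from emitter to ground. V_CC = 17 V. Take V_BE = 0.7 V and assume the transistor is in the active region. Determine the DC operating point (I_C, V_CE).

Thevenize the base divider: V_Th = V_CC·R_2/(R_1+R_2) = 17×22/104 = 3.6 V, R_Th = R_1‖R_2 = 17.3 kΩ.
Base-emitter loop: V_Th = I_B·R_Th + V_BE + (β+1)I_B·R_E, so I_B = (3.6 − 0.7) / (17.3 + 251×0.82) = 0.013 mA.
I_C = β·I_B = 250×0.013 = 3.24 mA, and I_E = (β+1)I_B = 3.26 mA.
V_CE = V_CC − I_C·R_C − I_E·R_E = 17 − 3.24×3.3 − 3.26×0.82 = 3.62 V.
V_CE = 3.62 V > 0.2 V confirms active-region operation.

I_C ≈ 3.2 mA, V_CE ≈ 3.6 V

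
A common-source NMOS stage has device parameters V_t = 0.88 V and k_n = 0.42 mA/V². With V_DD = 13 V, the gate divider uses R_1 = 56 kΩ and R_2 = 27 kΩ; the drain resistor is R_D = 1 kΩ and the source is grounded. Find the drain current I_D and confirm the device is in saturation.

V_G = V_DD·R_2/(R_1+R_2) = 13×27/83 = 4.23 V. With the source grounded, V_GS = V_G = 4.23 V.
Assume saturation: I_D = (k_n/2)(V_GS − V_t)² = (0.42/2)×(4.23 − 0.88)² = 0.21×3.35² = 2.36 mA.
V_DS = V_DD − I_D·R_D = 13 − 2.36×1 = 10.6 V.
Saturation requires V_DS ≥ V_GS − V_t = 3.35 V; 10.6 ≥ 3.35 ✓.

I_D ≈ 2.4 mA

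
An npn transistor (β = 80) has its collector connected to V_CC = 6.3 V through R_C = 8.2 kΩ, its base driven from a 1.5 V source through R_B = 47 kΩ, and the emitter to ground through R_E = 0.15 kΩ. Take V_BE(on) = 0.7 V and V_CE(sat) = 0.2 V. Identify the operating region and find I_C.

Assume active: I_B = (1.5 − 0.7)/(47 + 81×0.15) = 0.0135 mA, I_C = β·I_B = 1.08 mA.
Then V_CE = 6.3 − 1.08×8.2 − 1.1×0.15 = -2.74 V < 0.2 V — the active assumption fails.
Re-solve with V_CE = 0.2 V. KCL at the emitter: V_E/R_E = (V_BB−0.7−V_E)/R_B + (V_CC−0.2−V_E)/R_C, giving V_E = 0.112 V.
I_C = (V_CC − 0.2 − V_E)/R_C = (6.1 − 0.112)/8.2 = 0.73 mA.
Check: I_B = (0.8 − 0.112)/47 = 0.0146 mA, and β·I_B = 1.17 mA > I_C, confirming saturation.

saturation; I_C ≈ 0.73 mA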